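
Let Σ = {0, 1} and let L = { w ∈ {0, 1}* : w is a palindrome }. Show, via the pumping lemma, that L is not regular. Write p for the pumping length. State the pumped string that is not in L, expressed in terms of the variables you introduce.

0^{p+k} 1 0^p

Assume L is regular. Let p be the pumping length given by the pumping lemma.
Take w = 0^p 1 0^p, a palindrome of length 2p+1 ≥ p.
By the pumping lemma, w = xyz with |xy| ≤ p and |y| > 0.
The first p characters of w are 0's, so xy (and hence y) consists only of 0's. Write y = 0^k, 1 ≤ k ≤ p.
Pump with i = 2: xy^2z = 0^{p+k} 1 0^p. Its reverse is 0^p 1 0^{p+k}, which differs from xy^2z since k ≥ 1. So xy^2z is not a palindrome and xy^2z ∉ L.
Contradiction. Therefore L is not regular.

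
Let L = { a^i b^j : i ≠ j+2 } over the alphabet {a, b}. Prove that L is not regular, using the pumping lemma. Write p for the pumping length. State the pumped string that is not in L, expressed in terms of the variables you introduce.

Toward a contradiction, assume L is regular with pumping length p.
Choose w = a^p b^{p+p!-2}. Since p ≠ (p+p!-2)+2 = p+p!, w ∈ L; and |w| ≥ p.
The pumping lemma gives a decomposition w = xyz where |xy| ≤ p and |y| ≥ 1.
Because |xy| ≤ p and w begins with p copies of a, we have y = a^k with 1 ≤ k ≤ p.
Since 1 ≤ k ≤ p, k divides p!; set t = 1 + p!/k. Then xy^t z has p + (p!/k)·k = p + p! copies of a. Now the a-count is p+p! and (b-count)+2 = (p+p!-2)+2 = p+p!, so i ≠ j+2 fails. So xy^t z = a^{p+p!} b^{p+p!-2} ∉ L.
This is a contradiction; hence L is not regular.

a^{p+p!} b^{p+p!-2}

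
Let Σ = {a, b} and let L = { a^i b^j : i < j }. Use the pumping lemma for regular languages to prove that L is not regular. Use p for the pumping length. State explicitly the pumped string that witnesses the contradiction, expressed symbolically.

Toward a contradiction, assume L is regular with pumping length p.
Choose w = a^p b^{p+1} ∈ L, with |w| = 2p+1 ≥ p.
By the pumping lemma, w = xyz with |xy| ≤ p and y is nonempty.
Because |xy| ≤ p and w begins with p copies of a, we have y = a^k with 1 ≤ k ≤ p.
Consider xy^2z = a^{p+k} b^{p+1}. Since k ≥ 1, the a-count p+k is at least p+1, so i < j fails; thus xy^2z ∉ L.
Contradiction. Therefore L is not regular.

a^{p+k} b^{p+1}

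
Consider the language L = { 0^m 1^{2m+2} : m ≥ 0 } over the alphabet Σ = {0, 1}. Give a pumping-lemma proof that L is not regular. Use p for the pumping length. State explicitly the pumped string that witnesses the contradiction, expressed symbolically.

Assume L is regular. Let p be the pumping length given by the pumping lemma.
Choose w = 0^p 1^{2p+2}, which is in L with |w| = 3p+2 ≥ p.
Write w = xyz as guaranteed by the lemma, with |xy| ≤ p and |y| ≥ 1.
The first p characters of w are 0's, so xy (and hence y) consists only of 0's. Write y = 0^k, 1 ≤ k ≤ p.
Pump with i = 2: xy^2z = 0^{p+k} 1^{2p+2}. For this to lie in L we would need 2p+2 = 2(p+k)+2, which forces k = 0. But k ≥ 1, so xy^2z ∉ L.
This is a contradiction; hence L is not regular.

0^{p+k} 1^{2p+2}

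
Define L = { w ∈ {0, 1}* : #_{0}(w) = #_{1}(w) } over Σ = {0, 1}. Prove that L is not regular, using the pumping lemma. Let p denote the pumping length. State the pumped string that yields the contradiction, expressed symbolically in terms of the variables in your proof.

Toward a contradiction, assume L is regular with pumping length p.
Choose w = 0^p 1^p ∈ L with |w| = 2p ≥ p.
By the pumping lemma, w = xyz with |xy| ≤ p and |y| ≥ 1.
The first p characters of w are 0's, so xy (and hence y) consists only of 0's. Write y = 0^k, 1 ≤ k ≤ p.
Pump with i = 2: xy^2z = 0^{p+k} 1^p has p+k occurrences of 0 but only p of 1. Since k ≥ 1 the counts differ, so xy^2z ∉ L.
This contradicts the pumping lemma, so L is not regular.

0^{p+k} 1^p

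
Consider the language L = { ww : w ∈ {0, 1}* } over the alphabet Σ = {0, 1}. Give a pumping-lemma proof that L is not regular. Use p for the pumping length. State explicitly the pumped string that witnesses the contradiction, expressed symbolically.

0^{p+k} 1^p 0^p 1^p

Suppose for contradiction that L is regular, and let p be the pumping length.
Take w = 0^p 1^p 0^p 1^p = uu where u = 0^p1^p; then w ∈ L and |w| = 4p ≥ p.
By the pumping lemma, w = xyz with |xy| ≤ p and |y| > 0.
Because |xy| ≤ p and w begins with p copies of 0, we have y = 0^k with 1 ≤ k ≤ p.
Pump with i = 2: xy^2z = 0^{p+k} 1^p 0^p 1^p, of length 4p+k. Suppose this equals vv. The string starts with 0 and ends with 1, so v does too; thus the boundary between the two copies of v is a 1→0 transition. There is exactly one such transition, at position 2p+k, so |v| = 2p+k and |vv| = 4p+2k ≠ 4p+k since k ≥ 1. So xy^2z ∉ L.
Contradiction. Therefore L is not regular.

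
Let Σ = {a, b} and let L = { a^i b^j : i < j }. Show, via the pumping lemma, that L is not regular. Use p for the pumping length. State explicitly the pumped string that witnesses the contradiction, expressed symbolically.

a^{p+k} b^{p+1}

Suppose for contradiction that L is regular, and let p be the pumping length.
Choose w = a^p b^{p+1} ∈ L, with |w| = 2p+1 ≥ p.
Write w = xyz as guaranteed by the lemma, with |xy| ≤ p and y is nonempty.
Because |xy| ≤ p and w begins with p copies of a, we have y = a^k with 1 ≤ k ≤ p.
Consider xy^2z = a^{p+k} b^{p+1}. Since k ≥ 1, the a-count p+k is at least p+1, so i < j fails; thus xy^2z ∉ L.
Contradiction. Therefore L is not regular.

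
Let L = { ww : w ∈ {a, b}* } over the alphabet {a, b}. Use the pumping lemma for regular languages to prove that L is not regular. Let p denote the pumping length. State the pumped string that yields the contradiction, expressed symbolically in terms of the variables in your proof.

Toward a contradiction, assume L is regular with pumping length p.
Take w = a^p b^p a^p b^p = uu where u = a^pb^p; then w ∈ L and |w| = 4p ≥ p.
By the pumping lemma, w = xyz with |xy| ≤ p and |y| > 0.
Since the first p symbols of w are all a's and |xy| ≤ p, y lies entirely in the leading a-block: y = a^k for some k with 1 ≤ k ≤ p.
Pump with i = 2: xy^2z = a^{p+k} b^p a^p b^p, of length 4p+k. Suppose this equals vv. The string starts with a and ends with b, so v does too; thus the boundary between the two copies of v is a b→a transition. There is exactly one such transition, at position 2p+k, so |v| = 2p+k and |vv| = 4p+2k ≠ 4p+k since k ≥ 1. So xy^2z ∉ L.
This is a contradiction; hence L is not regular.

a^{p+k} b^p a^p b^p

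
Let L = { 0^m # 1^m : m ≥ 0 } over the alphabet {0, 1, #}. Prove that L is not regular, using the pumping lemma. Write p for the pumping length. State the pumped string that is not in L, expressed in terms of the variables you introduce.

Suppose for contradiction that L is regular, and let p be the pumping length.
Take w = 0^p # 1^p ∈ L with |w| = 2p+1 ≥ p.
The pumping lemma gives a decomposition w = xyz where |xy| ≤ p and |y| ≥ 1.
The first p characters of w are 0's, so xy (and hence y) consists only of 0's. Write y = 0^k, 1 ≤ k ≤ p.
Pump with i = 2: xy^2z = 0^{p+k} # 1^p, which would require p+k = p. But k ≥ 1, so xy^2z ∉ L.
This contradicts the pumping lemma, so L is not regular.

0^{p+k} # 1^p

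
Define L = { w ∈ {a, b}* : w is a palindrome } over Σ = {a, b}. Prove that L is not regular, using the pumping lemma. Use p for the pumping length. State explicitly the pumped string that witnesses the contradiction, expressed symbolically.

Assume L is regular. Let p be the pumping length given by the pumping lemma.
Take w = a^p b a^p, a palindrome of length 2p+1 ≥ p.
The pumping lemma gives a decomposition w = xyz where |xy| ≤ p and |y| ≥ 1.
Because |xy| ≤ p and w begins with p copies of a, we have y = a^k with 1 ≤ k ≤ p.
Pump with i = 2: xy^2z = a^{p+k} b a^p. Its reverse is a^p b a^{p+k}, which differs from xy^2z since k ≥ 1. So xy^2z is not a palindrome and xy^2z ∉ L.
Contradiction. Therefore L is not regular.

a^{p+k} b a^p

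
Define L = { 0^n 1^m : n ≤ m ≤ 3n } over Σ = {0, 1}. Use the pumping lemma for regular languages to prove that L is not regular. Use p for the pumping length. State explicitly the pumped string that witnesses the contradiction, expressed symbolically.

0^{p+k} 1^p

Suppose for contradiction that L is regular, and let p be the pumping length.
Take w = 0^p 1^p ∈ L (since p ≤ p ≤ 3p), with |w| = 2p ≥ p.
Write w = xyz as guaranteed by the lemma, with |xy| ≤ p and |y| ≥ 1.
Since the first p symbols of w are all 0's and |xy| ≤ p, y lies entirely in the leading 0-block: y = 0^k for some k with 1 ≤ k ≤ p.
Pump with i = 2: xy^2z = 0^{p+k} 1^p. Now n = p+k > p = m, so the condition n ≤ m fails. Thus xy^2z ∉ L.
This contradicts the pumping lemma, so L is not regular.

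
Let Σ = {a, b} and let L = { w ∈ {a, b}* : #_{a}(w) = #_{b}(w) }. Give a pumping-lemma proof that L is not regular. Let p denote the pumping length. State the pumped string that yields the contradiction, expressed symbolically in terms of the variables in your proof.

a^{p+k} b^p

Toward a contradiction, assume L is regular with pumping length p.
Choose w = a^p b^p ∈ L with |w| = 2p ≥ p.
Write w = xyz as guaranteed by the lemma, with |xy| ≤ p and |y| > 0.
Because |xy| ≤ p and w begins with p copies of a, we have y = a^k with 1 ≤ k ≤ p.
Pump with i = 2: xy^2z = a^{p+k} b^p has p+k occurrences of a but only p of b. Since k ≥ 1 the counts differ, so xy^2z ∉ L.
Contradiction. Therefore L is not regular.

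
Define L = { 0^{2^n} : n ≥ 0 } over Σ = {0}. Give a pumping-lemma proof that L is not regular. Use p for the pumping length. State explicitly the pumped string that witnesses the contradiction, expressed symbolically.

Toward a contradiction, assume L is regular with pumping length p.
Take w = 0^{2^p} ∈ L with |w| = 2^p ≥ p.
The pumping lemma gives a decomposition w = xyz where |xy| ≤ p and |y| > 0.
Then y = 0^k for some k with 1 ≤ k ≤ p.
Pump with i = 2: xy^2z = 0^{2^p+k}. Since 1 ≤ k ≤ p < 2^p, we have 2^p < 2^p+k < 2^{p+1}, so 2^p+k is not a power of 2. So xy^2z ∉ L.
This contradicts the pumping lemma, so L is not regular.

0^{2^p+k}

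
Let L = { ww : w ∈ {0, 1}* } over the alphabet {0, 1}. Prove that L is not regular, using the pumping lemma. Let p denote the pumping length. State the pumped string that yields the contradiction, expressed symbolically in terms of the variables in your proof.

0^{p+k} 1^p 0^p 1^p

Assume L is regular; let p be its pumping constant.
Take w = 0^p 1^p 0^p 1^p = uu where u = 0^p1^p; then w ∈ L and |w| = 4p ≥ p.
By the pumping lemma, w = xyz with |xy| ≤ p and y is nonempty.
The first p characters of w are 0's, so xy (and hence y) consists only of 0's. Write y = 0^k, 1 ≤ k ≤ p.
Pump with i = 2: xy^2z = 0^{p+k} 1^p 0^p 1^p, of length 4p+k. Suppose this equals vv. The string starts with 0 and ends with 1, so v does too; thus the boundary between the two copies of v is a 1→0 transition. There is exactly one such transition, at position 2p+k, so |v| = 2p+k and |vv| = 4p+2k ≠ 4p+k since k ≥ 1. So xy^2z ∉ L.
This is a contradiction; hence L is not regular.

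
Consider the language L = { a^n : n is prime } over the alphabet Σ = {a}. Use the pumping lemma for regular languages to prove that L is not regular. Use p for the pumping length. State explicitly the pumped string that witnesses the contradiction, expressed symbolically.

a^{q(1+k)}

Assume L is regular; let p be its pumping constant.
Let q be a prime with q ≥ p+2 (infinitely many primes exist), and take w = a^q ∈ L with |w| = q ≥ p.
Write w = xyz as guaranteed by the lemma, with |xy| ≤ p and |y| > 0.
Then y = a^k for some k with 1 ≤ k ≤ p.
Since 1 ≤ k ≤ p, |xz| = q-k. Pump with i = q+1: |xy^{q+1}z| = (q-k)+(q+1)k = q+qk = q(1+k), which is composite (both factors ≥ 2). So xy^{q+1}z = a^{q(1+k)} ∉ L.
This contradicts the pumping lemma, so L is not regular.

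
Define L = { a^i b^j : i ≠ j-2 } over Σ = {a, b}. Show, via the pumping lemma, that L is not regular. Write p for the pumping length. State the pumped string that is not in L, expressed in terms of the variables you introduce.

a^{p+p!} b^{p+p!+2}

Assume L is regular. Let p be the pumping length given by the pumping lemma.
Choose w = a^p b^{p+p!+2}. Since p ≠ (p+p!+2)-2 = p+p!, w ∈ L; and |w| ≥ p.
Write w = xyz as guaranteed by the lemma, with |xy| ≤ p and |y| > 0.
Because |xy| ≤ p and w begins with p copies of a, we have y = a^k with 1 ≤ k ≤ p.
Since 1 ≤ k ≤ p, k divides p!; set t = 1 + p!/k. Then xy^t z has p + (p!/k)·k = p + p! copies of a. Now the a-count is p+p! and (b-count)-2 = (p+p!+2)-2 = p+p!, so i ≠ j-2 fails. So xy^t z = a^{p+p!} b^{p+p!+2} ∉ L.
This contradicts the pumping lemma, so L is not regular.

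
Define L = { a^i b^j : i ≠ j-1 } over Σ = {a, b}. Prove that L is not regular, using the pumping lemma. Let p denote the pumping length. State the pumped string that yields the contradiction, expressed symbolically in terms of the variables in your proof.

a^{p+p!} b^{p+p!+1}

Suppose for contradiction that L is regular, and let p be the pumping length.
Choose w = a^p b^{p+p!+1}. Since p ≠ (p+p!+1)-1 = p+p!, w ∈ L; and |w| ≥ p.
The pumping lemma gives a decomposition w = xyz where |xy| ≤ p and |y| ≥ 1.
The first p characters of w are a's, so xy (and hence y) consists only of a's. Write y = a^k, 1 ≤ k ≤ p.
Since 1 ≤ k ≤ p, k divides p!; set t = 1 + p!/k. Then xy^t z has p + (p!/k)·k = p + p! copies of a. Now the a-count is p+p! and (b-count)-1 = (p+p!+1)-1 = p+p!, so i ≠ j-1 fails. So xy^t z = a^{p+p!} b^{p+p!+1} ∉ L.
This is a contradiction; hence L is not regular.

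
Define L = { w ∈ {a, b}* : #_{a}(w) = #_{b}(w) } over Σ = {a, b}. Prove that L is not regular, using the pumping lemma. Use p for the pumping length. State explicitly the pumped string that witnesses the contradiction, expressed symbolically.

a^{p+k} b^p

Suppose for contradiction that L is regular, and let p be the pumping length.
Choose w = a^p b^p ∈ L with |w| = 2p ≥ p.
By the pumping lemma, w = xyz with |xy| ≤ p and y is nonempty.
The first p characters of w are a's, so xy (and hence y) consists only of a's. Write y = a^k, 1 ≤ k ≤ p.
Pump with i = 2: xy^2z = a^{p+k} b^p has p+k occurrences of a but only p of b. Since k ≥ 1 the counts differ, so xy^2z ∉ L.
This contradicts the pumping lemma, so L is not regular.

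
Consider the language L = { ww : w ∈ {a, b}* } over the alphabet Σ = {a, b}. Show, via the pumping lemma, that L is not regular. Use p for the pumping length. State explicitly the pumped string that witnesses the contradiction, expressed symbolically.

Suppose for contradiction that L is regular, and let p be the pumping length.
Take w = a^p b^p a^p b^p = uu where u = a^pb^p; then w ∈ L and |w| = 4p ≥ p.
Write w = xyz as guaranteed by the lemma, with |xy| ≤ p and y is nonempty.
Because |xy| ≤ p and w begins with p copies of a, we have y = a^k with 1 ≤ k ≤ p.
Pump with i = 2: xy^2z = a^{p+k} b^p a^p b^p, of length 4p+k. Suppose this equals vv. The string starts with a and ends with b, so v does too; thus the boundary between the two copies of v is a b→a transition. There is exactly one such transition, at position 2p+k, so |v| = 2p+k and |vv| = 4p+2k ≠ 4p+k since k ≥ 1. So xy^2z ∉ L.
This is a contradiction; hence L is not regular.

a^{p+k} b^p a^p b^p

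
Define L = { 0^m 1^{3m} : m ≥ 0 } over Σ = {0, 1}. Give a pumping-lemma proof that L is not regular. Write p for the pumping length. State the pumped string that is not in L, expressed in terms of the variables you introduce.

Toward a contradiction, assume L is regular with pumping length p.
Let w = 0^p 1^{3p} ∈ L; note |w| = 4p ≥ p.
The pumping lemma gives a decomposition w = xyz where |xy| ≤ p and |y| > 0.
Because |xy| ≤ p and w begins with p copies of 0, we have y = 0^k with 1 ≤ k ≤ p.
Pump with i = 2: xy^2z = 0^{p+k} 1^{3p}. For this to lie in L we would need 3p = 3(p+k), which forces k = 0. But k ≥ 1, so xy^2z ∉ L.
This contradicts the pumping lemma, so L is not regular.

0^{p+k} 1^{3p}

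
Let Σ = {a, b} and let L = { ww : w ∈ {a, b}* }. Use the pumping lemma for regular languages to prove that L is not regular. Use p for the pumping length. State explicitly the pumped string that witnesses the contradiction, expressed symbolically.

a^{p+k} b^p a^p b^p

Suppose for contradiction that L is regular, and let p be the pumping length.
Take w = a^p b^p a^p b^p = uu where u = a^pb^p; then w ∈ L and |w| = 4p ≥ p.
Write w = xyz as guaranteed by the lemma, with |xy| ≤ p and |y| > 0.
Since the first p symbols of w are all a's and |xy| ≤ p, y lies entirely in the leading a-block: y = a^k for some k with 1 ≤ k ≤ p.
Pump with i = 2: xy^2z = a^{p+k} b^p a^p b^p, of length 4p+k. Suppose this equals vv. The string starts with a and ends with b, so v does too; thus the boundary between the two copies of v is a b→a transition. There is exactly one such transition, at position 2p+k, so |v| = 2p+k and |vv| = 4p+2k ≠ 4p+k since k ≥ 1. So xy^2z ∉ L.
Contradiction. Therefore L is not regular.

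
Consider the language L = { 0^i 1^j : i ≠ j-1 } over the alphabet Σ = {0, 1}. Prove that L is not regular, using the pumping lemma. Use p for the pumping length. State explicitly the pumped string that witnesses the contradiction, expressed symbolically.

Assume L is regular; let p be its pumping constant.
Choose w = 0^p 1^{p+p!+1}. Since p ≠ (p+p!+1)-1 = p+p!, w ∈ L; and |w| ≥ p.
The pumping lemma gives a decomposition w = xyz where |xy| ≤ p and y is nonempty.
The first p characters of w are 0's, so xy (and hence y) consists only of 0's. Write y = 0^k, 1 ≤ k ≤ p.
Since 1 ≤ k ≤ p, k divides p!; set t = 1 + p!/k. Then xy^t z has p + (p!/k)·k = p + p! copies of 0. Now the 0-count is p+p! and (1-count)-1 = (p+p!+1)-1 = p+p!, so i ≠ j-1 fails. So xy^t z = 0^{p+p!} 1^{p+p!+1} ∉ L.
This contradicts the pumping lemma, so L is not regular.

0^{p+p!} 1^{p+p!+1}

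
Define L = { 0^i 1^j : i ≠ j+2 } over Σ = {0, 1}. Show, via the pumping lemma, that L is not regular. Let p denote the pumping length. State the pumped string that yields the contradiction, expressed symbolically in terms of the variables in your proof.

Suppose for contradiction that L is regular, and let p be the pumping length.
Choose w = 0^p 1^{p+p!-2}. Since p ≠ (p+p!-2)+2 = p+p!, w ∈ L; and |w| ≥ p.
The pumping lemma gives a decomposition w = xyz where |xy| ≤ p and |y| ≥ 1.
Since the first p symbols of w are all 0's and |xy| ≤ p, y lies entirely in the leading 0-block: y = 0^k for some k with 1 ≤ k ≤ p.
Since 1 ≤ k ≤ p, k divides p!; set t = 1 + p!/k. Then xy^t z has p + (p!/k)·k = p + p! copies of 0. Now the 0-count is p+p! and (1-count)+2 = (p+p!-2)+2 = p+p!, so i ≠ j+2 fails. So xy^t z = 0^{p+p!} 1^{p+p!-2} ∉ L.
Contradiction. Therefore L is not regular.

0^{p+p!} 1^{p+p!-2}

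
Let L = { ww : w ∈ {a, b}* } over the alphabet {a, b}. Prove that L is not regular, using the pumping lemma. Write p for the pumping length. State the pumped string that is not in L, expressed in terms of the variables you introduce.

Toward a contradiction, assume L is regular with pumping length p.
Take w = a^p b^p a^p b^p = uu where u = a^pb^p; then w ∈ L and |w| = 4p ≥ p.
Write w = xyz as guaranteed by the lemma, with |xy| ≤ p and y is nonempty.
Since the first p symbols of w are all a's and |xy| ≤ p, y lies entirely in the leading a-block: y = a^k for some k with 1 ≤ k ≤ p.
Pump with i = 2: xy^2z = a^{p+k} b^p a^p b^p, of length 4p+k. Suppose this equals vv. The string starts with a and ends with b, so v does too; thus the boundary between the two copies of v is a b→a transition. There is exactly one such transition, at position 2p+k, so |v| = 2p+k and |vv| = 4p+2k ≠ 4p+k since k ≥ 1. So xy^2z ∉ L.
This is a contradiction; hence L is not regular.

a^{p+k} b^p a^p b^p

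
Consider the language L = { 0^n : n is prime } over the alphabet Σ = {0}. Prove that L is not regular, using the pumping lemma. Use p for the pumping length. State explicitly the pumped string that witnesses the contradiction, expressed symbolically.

0^{q(1+k)}

Assume L is regular. Let p be the pumping length given by the pumping lemma.
Let q be a prime with q ≥ p+2 (infinitely many primes exist), and take w = 0^q ∈ L with |w| = q ≥ p.
Write w = xyz as guaranteed by the lemma, with |xy| ≤ p and y is nonempty.
Then y = 0^k for some k with 1 ≤ k ≤ p.
Since 1 ≤ k ≤ p, |xz| = q-k. Pump with i = q+1: |xy^{q+1}z| = (q-k)+(q+1)k = q+qk = q(1+k), which is composite (both factors ≥ 2). So xy^{q+1}z = 0^{q(1+k)} ∉ L.
This contradicts the pumping lemma, so L is not regular.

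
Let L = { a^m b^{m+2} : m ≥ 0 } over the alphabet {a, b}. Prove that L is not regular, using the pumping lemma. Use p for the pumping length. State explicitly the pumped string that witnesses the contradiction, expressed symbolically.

Suppose for contradiction that L is regular, and let p be the pumping length.
Let w = a^p b^{p+2} ∈ L; note |w| = 2p+2 ≥ p.
Write w = xyz as guaranteed by the lemma, with |xy| ≤ p and |y| > 0.
The first p characters of w are a's, so xy (and hence y) consists only of a's. Write y = a^k, 1 ≤ k ≤ p.
Pump with i = 2: xy^2z = a^{p+k} b^{p+2}. For this to lie in L we would need p+2 = (p+k)+2, which forces k = 0. But k ≥ 1, so xy^2z ∉ L.
Contradiction. Therefore L is not regular.

a^{p+k} b^{p+2}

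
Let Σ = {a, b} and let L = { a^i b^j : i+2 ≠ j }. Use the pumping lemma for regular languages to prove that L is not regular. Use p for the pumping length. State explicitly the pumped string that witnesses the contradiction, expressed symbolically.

Assume L is regular; let p be its pumping constant.
Choose w = a^p b^{p+p!+2}. Since p ≠ (p+p!+2)-2 = p+p!, w ∈ L; and |w| ≥ p.
The pumping lemma gives a decomposition w = xyz where |xy| ≤ p and |y| ≥ 1.
Since the first p symbols of w are all a's and |xy| ≤ p, y lies entirely in the leading a-block: y = a^k for some k with 1 ≤ k ≤ p.
Since 1 ≤ k ≤ p, k divides p!; set t = 1 + p!/k. Then xy^t z has p + (p!/k)·k = p + p! copies of a. Now the a-count is p+p! and (b-count)-2 = (p+p!+2)-2 = p+p!, so i+2 ≠ j fails. So xy^t z = a^{p+p!} b^{p+p!+2} ∉ L.
This is a contradiction; hence L is not regular.

a^{p+p!} b^{p+p!+2}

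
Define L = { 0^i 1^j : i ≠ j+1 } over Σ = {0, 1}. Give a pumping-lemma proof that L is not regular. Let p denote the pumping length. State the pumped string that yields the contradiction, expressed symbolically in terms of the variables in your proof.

0^{p+p!} 1^{p+p!-1}

Assume L is regular; let p be its pumping constant.
Choose w = 0^p 1^{p+p!-1}. Since p ≠ (p+p!-1)+1 = p+p!, w ∈ L; and |w| ≥ p.
The pumping lemma gives a decomposition w = xyz where |xy| ≤ p and y is nonempty.
Because |xy| ≤ p and w begins with p copies of 0, we have y = 0^k with 1 ≤ k ≤ p.
Since 1 ≤ k ≤ p, k divides p!; set t = 1 + p!/k. Then xy^t z has p + (p!/k)·k = p + p! copies of 0. Now the 0-count is p+p! and (1-count)+1 = (p+p!-1)+1 = p+p!, so i ≠ j+1 fails. So xy^t z = 0^{p+p!} 1^{p+p!-1} ∉ L.
Contradiction. Therefore L is not regular.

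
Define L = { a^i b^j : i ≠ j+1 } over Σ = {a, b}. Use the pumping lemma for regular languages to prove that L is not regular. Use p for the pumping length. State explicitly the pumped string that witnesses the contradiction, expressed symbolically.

a^{p+p!} b^{p+p!-1}

Suppose for contradiction that L is regular, and let p be the pumping length.
Choose w = a^p b^{p+p!-1}. Since p ≠ (p+p!-1)+1 = p+p!, w ∈ L; and |w| ≥ p.
Write w = xyz as guaranteed by the lemma, with |xy| ≤ p and y is nonempty.
Since the first p symbols of w are all a's and |xy| ≤ p, y lies entirely in the leading a-block: y = a^k for some k with 1 ≤ k ≤ p.
Since 1 ≤ k ≤ p, k divides p!; set t = 1 + p!/k. Then xy^t z has p + (p!/k)·k = p + p! copies of a. Now the a-count is p+p! and (b-count)+1 = (p+p!-1)+1 = p+p!, so i ≠ j+1 fails. So xy^t z = a^{p+p!} b^{p+p!-1} ∉ L.
This is a contradiction; hence L is not regular.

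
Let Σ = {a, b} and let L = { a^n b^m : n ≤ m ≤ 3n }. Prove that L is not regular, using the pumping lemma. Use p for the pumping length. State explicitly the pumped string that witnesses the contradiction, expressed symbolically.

Suppose for contradiction that L is regular, and let p be the pumping length.
Take w = a^p b^p ∈ L (since p ≤ p ≤ 3p), with |w| = 2p ≥ p.
By the pumping lemma, w = xyz with |xy| ≤ p and |y| > 0.
The first p characters of w are a's, so xy (and hence y) consists only of a's. Write y = a^k, 1 ≤ k ≤ p.
Pump with i = 2: xy^2z = a^{p+k} b^p. Now n = p+k > p = m, so the condition n ≤ m fails. Thus xy^2z ∉ L.
This is a contradiction; hence L is not regular.

a^{p+k} b^p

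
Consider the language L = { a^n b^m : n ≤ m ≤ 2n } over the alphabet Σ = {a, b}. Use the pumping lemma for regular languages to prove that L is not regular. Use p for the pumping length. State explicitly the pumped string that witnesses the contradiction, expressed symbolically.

Assume L is regular; let p be its pumping constant.
Take w = a^p b^p ∈ L (since p ≤ p ≤ 2p), with |w| = 2p ≥ p.
The pumping lemma gives a decomposition w = xyz where |xy| ≤ p and y is nonempty.
Because |xy| ≤ p and w begins with p copies of a, we have y = a^k with 1 ≤ k ≤ p.
Pump with i = 2: xy^2z = a^{p+k} b^p. Now n = p+k > p = m, so the condition n ≤ m fails. Thus xy^2z ∉ L.
This is a contradiction; hence L is not regular.

a^{p+k} b^p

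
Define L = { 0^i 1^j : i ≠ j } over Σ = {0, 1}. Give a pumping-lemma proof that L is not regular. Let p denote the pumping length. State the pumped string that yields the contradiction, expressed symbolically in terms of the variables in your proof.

Suppose for contradiction that L is regular, and let p be the pumping length.
Choose w = 0^p 1^{p+p!}. Since p ≠ p+p!, w ∈ L; and |w| ≥ p.
The pumping lemma gives a decomposition w = xyz where |xy| ≤ p and |y| > 0.
The first p characters of w are 0's, so xy (and hence y) consists only of 0's. Write y = 0^k, 1 ≤ k ≤ p.
Since 1 ≤ k ≤ p, k divides p!; set t = 1 + p!/k. Then xy^t z has p + (p!/k)·k = p + p! copies of 0. Now the 0-count equals the 1-count, so i ≠ j fails. So xy^t z = 0^{p+p!} 1^{p+p!} ∉ L.
This contradicts the pumping lemma, so L is not regular.

0^{p+p!} 1^{p+p!}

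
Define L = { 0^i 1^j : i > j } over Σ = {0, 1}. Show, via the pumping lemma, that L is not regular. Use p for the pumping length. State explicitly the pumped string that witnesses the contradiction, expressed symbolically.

Toward a contradiction, assume L is regular with pumping length p.
Choose w = 0^{p+1} 1^p ∈ L, with |w| = 2p+1 ≥ p.
The pumping lemma gives a decomposition w = xyz where |xy| ≤ p and |y| > 0.
Because |xy| ≤ p and w begins with p copies of 0, we have y = 0^k with 1 ≤ k ≤ p.
Consider xy^0z = xz = 0^{p+1-k} 1^p. Since k ≥ 1, the 0-count p+1-k is at most p, so i > j fails; thus xz ∉ L.
This contradicts the pumping lemma, so L is not regular.

0^{p+1-k} 1^p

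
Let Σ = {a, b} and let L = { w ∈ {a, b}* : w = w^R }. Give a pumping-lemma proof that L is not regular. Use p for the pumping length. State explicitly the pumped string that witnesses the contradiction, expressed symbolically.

a^{p+k} b a^p

Assume L is regular. Let p be the pumping length given by the pumping lemma.
Take w = a^p b a^p, a palindrome of length 2p+1 ≥ p.
By the pumping lemma, w = xyz with |xy| ≤ p and |y| > 0.
Because |xy| ≤ p and w begins with p copies of a, we have y = a^k with 1 ≤ k ≤ p.
Pump with i = 2: xy^2z = a^{p+k} b a^p. Its reverse is a^p b a^{p+k}, which differs from xy^2z since k ≥ 1. So xy^2z is not a palindrome and xy^2z ∉ L.
Contradiction. Therefore L is not regular.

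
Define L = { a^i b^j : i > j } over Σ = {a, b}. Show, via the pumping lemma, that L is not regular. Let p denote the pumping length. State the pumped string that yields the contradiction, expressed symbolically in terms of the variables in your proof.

Assume L is regular. Let p be the pumping length given by the pumping lemma.
Choose w = a^{p+1} b^p ∈ L, with |w| = 2p+1 ≥ p.
Write w = xyz as guaranteed by the lemma, with |xy| ≤ p and |y| > 0.
Since the first p symbols of w are all a's and |xy| ≤ p, y lies entirely in the leading a-block: y = a^k for some k with 1 ≤ k ≤ p.
Consider xy^0z = xz = a^{p+1-k} b^p. Since k ≥ 1, the a-count p+1-k is at most p, so i > j fails; thus xz ∉ L.
This is a contradiction; hence L is not regular.

a^{p+1-k} b^p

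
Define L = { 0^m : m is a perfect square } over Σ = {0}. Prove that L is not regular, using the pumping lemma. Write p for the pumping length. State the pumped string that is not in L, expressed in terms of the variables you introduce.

Assume L is regular. Let p be the pumping length given by the pumping lemma.
Take w = 0^{p²} ∈ L with |w| = p² ≥ p.
Write w = xyz as guaranteed by the lemma, with |xy| ≤ p and |y| > 0.
Then y = 0^k for some k with 1 ≤ k ≤ p.
Pump with i = 2: xy^2z = 0^{p²+k}. Since 1 ≤ k ≤ p, p² < p²+k ≤ p²+p < (p+1)², so p²+k lies strictly between consecutive squares and is not a perfect square. So xy^2z ∉ L.
This is a contradiction; hence L is not regular.

0^{p²+k}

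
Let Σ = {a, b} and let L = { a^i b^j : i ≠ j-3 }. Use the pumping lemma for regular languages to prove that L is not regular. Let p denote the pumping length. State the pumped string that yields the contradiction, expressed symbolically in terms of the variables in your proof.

a^{p+p!} b^{p+p!+3}

Assume L is regular. Let p be the pumping length given by the pumping lemma.
Choose w = a^p b^{p+p!+3}. Since p ≠ (p+p!+3)-3 = p+p!, w ∈ L; and |w| ≥ p.
Write w = xyz as guaranteed by the lemma, with |xy| ≤ p and y is nonempty.
The first p characters of w are a's, so xy (and hence y) consists only of a's. Write y = a^k, 1 ≤ k ≤ p.
Since 1 ≤ k ≤ p, k divides p!; set t = 1 + p!/k. Then xy^t z has p + (p!/k)·k = p + p! copies of a. Now the a-count is p+p! and (b-count)-3 = (p+p!+3)-3 = p+p!, so i ≠ j-3 fails. So xy^t z = a^{p+p!} b^{p+p!+3} ∉ L.
Contradiction. Therefore L is not regular.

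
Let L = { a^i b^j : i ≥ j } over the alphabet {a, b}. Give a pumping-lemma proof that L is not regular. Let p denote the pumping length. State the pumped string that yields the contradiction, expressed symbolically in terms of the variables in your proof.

Assume L is regular. Let p be the pumping length given by the pumping lemma.
Choose w = a^p b^p ∈ L, with |w| = 2p ≥ p.
Write w = xyz as guaranteed by the lemma, with |xy| ≤ p and y is nonempty.
Since the first p symbols of w are all a's and |xy| ≤ p, y lies entirely in the leading a-block: y = a^k for some k with 1 ≤ k ≤ p.
Consider xy^0z = xz = a^{p-k} b^p. Since k ≥ 1, the a-count p-k is less than p, so i ≥ j fails; thus xz ∉ L.
This contradicts the pumping lemma, so L is not regular.

a^{p-k} b^p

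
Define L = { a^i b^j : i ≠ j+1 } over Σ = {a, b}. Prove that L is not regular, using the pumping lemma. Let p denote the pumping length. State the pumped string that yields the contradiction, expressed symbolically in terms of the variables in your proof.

Toward a contradiction, assume L is regular with pumping length p.
Choose w = a^p b^{p+p!-1}. Since p ≠ (p+p!-1)+1 = p+p!, w ∈ L; and |w| ≥ p.
By the pumping lemma, w = xyz with |xy| ≤ p and |y| > 0.
The first p characters of w are a's, so xy (and hence y) consists only of a's. Write y = a^k, 1 ≤ k ≤ p.
Since 1 ≤ k ≤ p, k divides p!; set t = 1 + p!/k. Then xy^t z has p + (p!/k)·k = p + p! copies of a. Now the a-count is p+p! and (b-count)+1 = (p+p!-1)+1 = p+p!, so i ≠ j+1 fails. So xy^t z = a^{p+p!} b^{p+p!-1} ∉ L.
This is a contradiction; hence L is not regular.

a^{p+p!} b^{p+p!-1}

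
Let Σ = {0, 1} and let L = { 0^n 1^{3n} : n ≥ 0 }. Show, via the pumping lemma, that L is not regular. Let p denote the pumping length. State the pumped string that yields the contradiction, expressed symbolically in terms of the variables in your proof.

Toward a contradiction, assume L is regular with pumping length p.
Let w = 0^p 1^{3p} ∈ L; note |w| = 4p ≥ p.
Write w = xyz as guaranteed by the lemma, with |xy| ≤ p and |y| > 0.
Because |xy| ≤ p and w begins with p copies of 0, we have y = 0^k with 1 ≤ k ≤ p.
Pump with i = 2: xy^2z = 0^{p+k} 1^{3p}. For this to lie in L we would need 3p = 3(p+k), which forces k = 0. But k ≥ 1, so xy^2z ∉ L.
Contradiction. Therefore L is not regular.

0^{p+k} 1^{3p}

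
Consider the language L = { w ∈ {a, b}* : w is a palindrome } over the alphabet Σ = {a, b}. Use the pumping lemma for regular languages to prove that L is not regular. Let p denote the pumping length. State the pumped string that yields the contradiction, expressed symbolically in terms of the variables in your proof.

a^{p+k} b a^p

Toward a contradiction, assume L is regular with pumping length p.
Take w = a^p b a^p, a palindrome of length 2p+1 ≥ p.
The pumping lemma gives a decomposition w = xyz where |xy| ≤ p and y is nonempty.
Because |xy| ≤ p and w begins with p copies of a, we have y = a^k with 1 ≤ k ≤ p.
Pump with i = 2: xy^2z = a^{p+k} b a^p. Its reverse is a^p b a^{p+k}, which differs from xy^2z since k ≥ 1. So xy^2z is not a palindrome and xy^2z ∉ L.
This is a contradiction; hence L is not regular.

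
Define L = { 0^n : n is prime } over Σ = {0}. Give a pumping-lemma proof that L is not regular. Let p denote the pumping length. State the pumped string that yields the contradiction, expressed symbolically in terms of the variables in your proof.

Suppose for contradiction that L is regular, and let p be the pumping length.
Let q be a prime with q ≥ p+2 (infinitely many primes exist), and take w = 0^q ∈ L with |w| = q ≥ p.
The pumping lemma gives a decomposition w = xyz where |xy| ≤ p and |y| ≥ 1.
Then y = 0^k for some k with 1 ≤ k ≤ p.
Since 1 ≤ k ≤ p, |xz| = q-k. Pump with i = q+1: |xy^{q+1}z| = (q-k)+(q+1)k = q+qk = q(1+k), which is composite (both factors ≥ 2). So xy^{q+1}z = 0^{q(1+k)} ∉ L.
This is a contradiction; hence L is not regular.

0^{q(1+k)}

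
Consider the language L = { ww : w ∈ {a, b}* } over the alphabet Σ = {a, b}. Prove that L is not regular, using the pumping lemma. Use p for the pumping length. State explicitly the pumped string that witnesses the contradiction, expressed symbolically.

Suppose for contradiction that L is regular, and let p be the pumping length.
Take w = a^p b^p a^p b^p = uu where u = a^pb^p; then w ∈ L and |w| = 4p ≥ p.
By the pumping lemma, w = xyz with |xy| ≤ p and |y| ≥ 1.
Since the first p symbols of w are all a's and |xy| ≤ p, y lies entirely in the leading a-block: y = a^k for some k with 1 ≤ k ≤ p.
Pump with i = 2: xy^2z = a^{p+k} b^p a^p b^p, of length 4p+k. Suppose this equals vv. The string starts with a and ends with b, so v does too; thus the boundary between the two copies of v is a b→a transition. There is exactly one such transition, at position 2p+k, so |v| = 2p+k and |vv| = 4p+2k ≠ 4p+k since k ≥ 1. So xy^2z ∉ L.
This is a contradiction; hence L is not regular.

a^{p+k} b^p a^p b^p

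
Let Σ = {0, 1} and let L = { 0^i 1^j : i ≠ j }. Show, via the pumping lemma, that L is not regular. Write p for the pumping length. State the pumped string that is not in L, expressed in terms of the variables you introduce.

0^{p+p!} 1^{p+p!}

Assume L is regular. Let p be the pumping length given by the pumping lemma.
Choose w = 0^p 1^{p+p!}. Since p ≠ p+p!, w ∈ L; and |w| ≥ p.
The pumping lemma gives a decomposition w = xyz where |xy| ≤ p and |y| > 0.
Because |xy| ≤ p and w begins with p copies of 0, we have y = 0^k with 1 ≤ k ≤ p.
Since 1 ≤ k ≤ p, k divides p!; set t = 1 + p!/k. Then xy^t z has p + (p!/k)·k = p + p! copies of 0. Now the 0-count equals the 1-count, so i ≠ j fails. So xy^t z = 0^{p+p!} 1^{p+p!} ∉ L.
Contradiction. Therefore L is not regular.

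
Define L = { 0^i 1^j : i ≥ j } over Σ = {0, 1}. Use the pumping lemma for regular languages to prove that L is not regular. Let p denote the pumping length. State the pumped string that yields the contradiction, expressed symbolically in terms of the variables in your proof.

0^{p-k} 1^p

Assume L is regular. Let p be the pumping length given by the pumping lemma.
Choose w = 0^p 1^p ∈ L, with |w| = 2p ≥ p.
Write w = xyz as guaranteed by the lemma, with |xy| ≤ p and |y| > 0.
The first p characters of w are 0's, so xy (and hence y) consists only of 0's. Write y = 0^k, 1 ≤ k ≤ p.
Consider xy^0z = xz = 0^{p-k} 1^p. Since k ≥ 1, the 0-count p-k is less than p, so i ≥ j fails; thus xz ∉ L.
This is a contradiction; hence L is not regular.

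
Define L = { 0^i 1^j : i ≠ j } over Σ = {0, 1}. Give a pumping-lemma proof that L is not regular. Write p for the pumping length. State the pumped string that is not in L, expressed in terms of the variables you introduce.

Assume L is regular; let p be its pumping constant.
Choose w = 0^p 1^{p+p!}. Since p ≠ p+p!, w ∈ L; and |w| ≥ p.
The pumping lemma gives a decomposition w = xyz where |xy| ≤ p and |y| > 0.
The first p characters of w are 0's, so xy (and hence y) consists only of 0's. Write y = 0^k, 1 ≤ k ≤ p.
Since 1 ≤ k ≤ p, k divides p!; set t = 1 + p!/k. Then xy^t z has p + (p!/k)·k = p + p! copies of 0. Now the 0-count equals the 1-count, so i ≠ j fails. So xy^t z = 0^{p+p!} 1^{p+p!} ∉ L.
This contradicts the pumping lemma, so L is not regular.

0^{p+p!} 1^{p+p!}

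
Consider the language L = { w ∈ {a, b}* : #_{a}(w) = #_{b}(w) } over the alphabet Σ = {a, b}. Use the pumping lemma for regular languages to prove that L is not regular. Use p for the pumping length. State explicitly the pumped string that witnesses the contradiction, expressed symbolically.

Toward a contradiction, assume L is regular with pumping length p.
Choose w = a^p b^p ∈ L with |w| = 2p ≥ p.
By the pumping lemma, w = xyz with |xy| ≤ p and |y| > 0.
Because |xy| ≤ p and w begins with p copies of a, we have y = a^k with 1 ≤ k ≤ p.
Pump with i = 2: xy^2z = a^{p+k} b^p has p+k occurrences of a but only p of b. Since k ≥ 1 the counts differ, so xy^2z ∉ L.
This is a contradiction; hence L is not regular.

a^{p+k} b^p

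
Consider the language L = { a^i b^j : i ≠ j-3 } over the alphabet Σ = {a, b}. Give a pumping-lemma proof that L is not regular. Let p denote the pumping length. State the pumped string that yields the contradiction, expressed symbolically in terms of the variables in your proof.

a^{p+p!} b^{p+p!+3}

Suppose for contradiction that L is regular, and let p be the pumping length.
Choose w = a^p b^{p+p!+3}. Since p ≠ (p+p!+3)-3 = p+p!, w ∈ L; and |w| ≥ p.
By the pumping lemma, w = xyz with |xy| ≤ p and |y| > 0.
Since the first p symbols of w are all a's and |xy| ≤ p, y lies entirely in the leading a-block: y = a^k for some k with 1 ≤ k ≤ p.
Since 1 ≤ k ≤ p, k divides p!; set t = 1 + p!/k. Then xy^t z has p + (p!/k)·k = p + p! copies of a. Now the a-count is p+p! and (b-count)-3 = (p+p!+3)-3 = p+p!, so i ≠ j-3 fails. So xy^t z = a^{p+p!} b^{p+p!+3} ∉ L.
This contradicts the pumping lemma, so L is not regular.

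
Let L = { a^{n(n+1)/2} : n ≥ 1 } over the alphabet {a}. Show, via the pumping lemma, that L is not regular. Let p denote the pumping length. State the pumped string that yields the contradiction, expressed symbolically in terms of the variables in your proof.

Assume L is regular; let p be its pumping constant.
Take w = a^{p(p+1)/2} ∈ L with |w| = p(p+1)/2 ≥ p.
By the pumping lemma, w = xyz with |xy| ≤ p and |y| ≥ 1.
Then y = a^k for some k with 1 ≤ k ≤ p.
Pump with i = 2: xy^2z = a^{p(p+1)/2+k}. Since 1 ≤ k ≤ p, p(p+1)/2 < p(p+1)/2+k ≤ p(p+1)/2+p < (p+1)(p+2)/2, so p(p+1)/2+k is strictly between consecutive triangular numbers. So xy^2z ∉ L.
Contradiction. Therefore L is not regular.

a^{p(p+1)/2+k}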